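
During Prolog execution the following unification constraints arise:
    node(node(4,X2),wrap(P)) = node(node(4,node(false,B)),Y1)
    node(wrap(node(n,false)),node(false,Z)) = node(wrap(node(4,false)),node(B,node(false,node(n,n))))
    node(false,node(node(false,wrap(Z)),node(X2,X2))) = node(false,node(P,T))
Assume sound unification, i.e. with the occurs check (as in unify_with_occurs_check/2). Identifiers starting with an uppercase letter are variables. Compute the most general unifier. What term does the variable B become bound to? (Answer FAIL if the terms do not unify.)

Decompose node/2: node(4,X2) = node(4,node(false,B)),  wrap(P) = Y1.
Decompose node/2: 4 = 4,  X2 = node(false,B).
Delete trivial equation 4 = 4.
Bind X2 := node(false,B); substituting into the one remaining equation that mentions X2 gives: node(false,node(node(false,wrap(Z)),node(node(false,B),node(false,B)))) = node(false,node(P,T)).
Bind Y1 := wrap(P); no other remaining equation mentions Y1.
Decompose node/2: wrap(node(n,false)) = wrap(node(4,false)),  node(false,Z) = node(B,node(false,node(n,n))).
Decompose wrap/1: node(n,false) = node(4,false).
Decompose node/2: n = 4,  false = false.
Clash: constants n and 4 differ; no unifier exists.

FAIL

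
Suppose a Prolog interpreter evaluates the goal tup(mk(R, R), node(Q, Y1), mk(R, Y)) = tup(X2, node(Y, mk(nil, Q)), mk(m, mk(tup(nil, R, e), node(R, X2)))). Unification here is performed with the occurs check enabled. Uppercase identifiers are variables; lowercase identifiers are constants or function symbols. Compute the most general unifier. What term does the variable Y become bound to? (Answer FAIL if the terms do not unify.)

mk(tup(nil, m, e), node(m, mk(m, m)))

Decompose tup/3: mk(R, R) = X2,  node(Q, Y1) = node(Y, mk(nil, Q)),  mk(R, Y) = mk(m, mk(tup(nil, R, e), node(R, X2))).
Bind X2 := mk(R, R); substituting into the one remaining equation that mentions X2 gives: mk(R, Y) = mk(m, mk(tup(nil, R, e), node(R, mk(R, R)))).
Decompose node/2: Q = Y,  Y1 = mk(nil, Q).
Bind Q := Y; substituting into the one remaining equation that mentions Q gives: Y1 = mk(nil, Y).
Bind Y1 := mk(nil, Y); no other remaining equation mentions Y1.
Decompose mk/2: R = m,  Y = mk(tup(nil, R, e), node(R, mk(R, R))).
Bind R := m; substituting into the remaining equation gives: Y = mk(tup(nil, m, e), node(m, mk(m, m))). Substituting into the earlier binding gives X2 := mk(m, m).
Bind Y := mk(tup(nil, m, e), node(m, mk(m, m))). Substituting into the earlier bindings gives Q := mk(tup(nil, m, e), node(m, mk(m, m))), Y1 := mk(nil, mk(tup(nil, m, e), node(m, mk(m, m)))).
MGU = { X2 ↦ mk(m, m), Q ↦ mk(tup(nil, m, e), node(m, mk(m, m))), Y1 ↦ mk(nil, mk(tup(nil, m, e), node(m, mk(m, m)))), R ↦ m, Y ↦ mk(tup(nil, m, e), node(m, mk(m, m))) }, so Y ↦ mk(tup(nil, m, e), node(m, mk(m, m))).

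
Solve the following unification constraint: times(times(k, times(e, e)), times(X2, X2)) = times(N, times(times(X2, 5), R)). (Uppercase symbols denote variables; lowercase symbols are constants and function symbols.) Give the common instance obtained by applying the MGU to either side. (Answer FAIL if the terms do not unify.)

Decompose times/2: times(k, times(e, e)) = N,  times(X2, X2) = times(times(X2, 5), R).
Bind N := times(k, times(e, e)); no other remaining equation mentions N.
Decompose times/2: X2 = times(X2, 5),  X2 = R.
Occurs check fails: X2 occurs in times(X2, 5); the equation X2 = times(X2, 5) has no finite solution.

FAIL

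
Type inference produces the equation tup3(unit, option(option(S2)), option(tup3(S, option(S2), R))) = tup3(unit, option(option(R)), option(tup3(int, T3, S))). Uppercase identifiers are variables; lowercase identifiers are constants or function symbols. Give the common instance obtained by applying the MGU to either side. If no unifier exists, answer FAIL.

tup3(unit, option(option(int)), option(tup3(int, option(int), int)))

Decompose tup3/3: unit = unit,  option(option(S2)) = option(option(R)),  option(tup3(S, option(S2), R)) = option(tup3(int, T3, S)).
Delete trivial equation unit = unit.
Decompose option/1: option(S2) = option(R).
Decompose option/1: S2 = R.
Bind S2 := R; substituting into the remaining equation gives: option(tup3(S, option(R), R)) = option(tup3(int, T3, S)).
Decompose option/1: tup3(S, option(R), R) = tup3(int, T3, S).
Decompose tup3/3: S = int,  option(R) = T3,  R = S.
Bind S := int; substituting into the one remaining equation that mentions S gives: R = int.
Bind T3 := option(R); no other remaining equation mentions T3.
Bind R := int. Substituting into the earlier bindings gives S2 := int, T3 := option(int).
Applying the MGU to either side gives tup3(unit, option(option(int)), option(tup3(int, option(int), int))).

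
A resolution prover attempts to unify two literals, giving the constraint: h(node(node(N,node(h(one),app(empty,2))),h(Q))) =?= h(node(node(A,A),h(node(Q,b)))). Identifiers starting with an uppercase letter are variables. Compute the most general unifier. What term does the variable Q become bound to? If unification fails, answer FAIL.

Decompose h/1: node(node(N,node(h(one),app(empty,2))),h(Q)) =?= node(node(A,A),h(node(Q,b))).
Decompose node/2: node(N,node(h(one),app(empty,2))) =?= node(A,A),  h(Q) =?= h(node(Q,b)).
Decompose node/2: N =?= A,  node(h(one),app(empty,2)) =?= A.
Bind N := A; no other remaining equation mentions N.
Bind A := node(h(one),app(empty,2)); no other remaining equation mentions A. Substituting into the earlier binding gives N := node(h(one),app(empty,2)).
Decompose h/1: Q =?= node(Q,b).
Occurs check fails: Q occurs in node(Q,b); the equation Q =?= node(Q,b) has no finite solution.

FAIL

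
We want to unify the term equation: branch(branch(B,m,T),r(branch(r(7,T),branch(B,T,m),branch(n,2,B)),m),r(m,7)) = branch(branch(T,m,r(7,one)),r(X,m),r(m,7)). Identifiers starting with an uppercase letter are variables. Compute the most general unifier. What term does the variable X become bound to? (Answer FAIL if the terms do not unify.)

branch(r(7,r(7,one)),branch(r(7,one),r(7,one),m),branch(n,2,r(7,one)))

Decompose branch/3: branch(B,m,T) = branch(T,m,r(7,one)),  r(branch(r(7,T),branch(B,T,m),branch(n,2,B)),m) = r(X,m),  r(m,7) = r(m,7).
Decompose branch/3: B = T,  m = m,  T = r(7,one).
Bind B := T; substituting into the one remaining equation that mentions B gives: r(branch(r(7,T),branch(T,T,m),branch(n,2,T)),m) = r(X,m).
Delete trivial equation m = m.
Bind T := r(7,one); substituting into the one remaining equation that mentions T gives: r(branch(r(7,r(7,one)),branch(r(7,one),r(7,one),m),branch(n,2,r(7,one))),m) = r(X,m). Substituting into the earlier binding gives B := r(7,one).
Decompose r/2: branch(r(7,r(7,one)),branch(r(7,one),r(7,one),m),branch(n,2,r(7,one))) = X,  m = m.
Bind X := branch(r(7,r(7,one)),branch(r(7,one),r(7,one),m),branch(n,2,r(7,one))); no other remaining equation mentions X.
Delete trivial equation m = m.
Delete trivial equation r(m,7) = r(m,7).
MGU = { B ↦ r(7,one), T ↦ r(7,one), X ↦ branch(r(7,r(7,one)),branch(r(7,one),r(7,one),m),branch(n,2,r(7,one))) }, so X ↦ branch(r(7,r(7,one)),branch(r(7,one),r(7,one),m),branch(n,2,r(7,one))).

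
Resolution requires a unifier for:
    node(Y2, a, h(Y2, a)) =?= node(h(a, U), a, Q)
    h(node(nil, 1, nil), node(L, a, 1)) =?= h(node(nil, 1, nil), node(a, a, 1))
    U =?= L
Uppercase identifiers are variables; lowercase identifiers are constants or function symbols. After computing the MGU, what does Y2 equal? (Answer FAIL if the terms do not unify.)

h(a, a)

Decompose node/3: Y2 =?= h(a, U),  a =?= a,  h(Y2, a) =?= Q.
Bind Y2 := h(a, U); substituting into the one remaining equation that mentions Y2 gives: h(h(a, U), a) =?= Q.
Delete trivial equation a =?= a.
Bind Q := h(h(a, U), a); no other remaining equation mentions Q.
Decompose h/2: node(nil, 1, nil) =?= node(nil, 1, nil),  node(L, a, 1) =?= node(a, a, 1).
Delete trivial equation node(nil, 1, nil) =?= node(nil, 1, nil).
Decompose node/3: L =?= a,  a =?= a,  1 =?= 1.
Bind L := a; substituting into the one remaining equation that mentions L gives: U =?= a.
Delete trivial equation a =?= a.
Delete trivial equation 1 =?= 1.
Bind U := a. Substituting into the earlier bindings gives Y2 := h(a, a), Q := h(h(a, a), a).
MGU = { Y2 -> h(a, a), Q -> h(h(a, a), a), L -> a, U -> a }, so Y2 -> h(a, a).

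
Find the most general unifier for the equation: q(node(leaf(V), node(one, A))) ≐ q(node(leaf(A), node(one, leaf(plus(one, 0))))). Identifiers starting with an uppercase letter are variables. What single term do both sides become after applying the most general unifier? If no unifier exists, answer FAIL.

q(node(leaf(leaf(plus(one, 0))), node(one, leaf(plus(one, 0)))))

Decompose q/1: node(leaf(V), node(one, A)) ≐ node(leaf(A), node(one, leaf(plus(one, 0)))).
Decompose node/2: leaf(V) ≐ leaf(A),  node(one, A) ≐ node(one, leaf(plus(one, 0))).
Decompose leaf/1: V ≐ A.
Bind V := A; no other remaining equation mentions V.
Decompose node/2: one ≐ one,  A ≐ leaf(plus(one, 0)).
Delete trivial equation one ≐ one.
Bind A := leaf(plus(one, 0)). Substituting into the earlier binding gives V := leaf(plus(one, 0)).
Applying the MGU to either side gives q(node(leaf(leaf(plus(one, 0))), node(one, leaf(plus(one, 0))))).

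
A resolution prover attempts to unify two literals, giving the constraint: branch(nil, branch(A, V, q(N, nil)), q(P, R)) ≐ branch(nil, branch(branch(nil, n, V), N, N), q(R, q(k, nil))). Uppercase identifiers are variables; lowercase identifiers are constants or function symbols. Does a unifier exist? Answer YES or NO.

NO

Decompose branch/3: nil ≐ nil,  branch(A, V, q(N, nil)) ≐ branch(branch(nil, n, V), N, N),  q(P, R) ≐ q(R, q(k, nil)).
Delete trivial equation nil ≐ nil.
Decompose branch/3: A ≐ branch(nil, n, V),  V ≐ N,  q(N, nil) ≐ N.
Bind A := branch(nil, n, V); no other remaining equation mentions A.
Bind V := N; no other remaining equation mentions V. Substituting into the earlier binding gives A := branch(nil, n, N).
Occurs check fails: N occurs in q(N, nil); the equation N ≐ q(N, nil) has no finite solution.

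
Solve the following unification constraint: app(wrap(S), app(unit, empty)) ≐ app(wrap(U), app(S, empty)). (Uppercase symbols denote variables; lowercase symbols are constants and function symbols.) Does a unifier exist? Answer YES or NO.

YES

Decompose app/2: wrap(S) ≐ wrap(U),  app(unit, empty) ≐ app(S, empty).
Decompose wrap/1: S ≐ U.
Bind S := U; substituting into the remaining equation gives: app(unit, empty) ≐ app(U, empty).
Decompose app/2: unit ≐ U,  empty ≐ empty.
Bind U := unit; no other remaining equation mentions U. Substituting into the earlier binding gives S := unit.
Delete trivial equation empty ≐ empty.
No equations remain and no clash or occurs-check failure arose, so a unifier exists.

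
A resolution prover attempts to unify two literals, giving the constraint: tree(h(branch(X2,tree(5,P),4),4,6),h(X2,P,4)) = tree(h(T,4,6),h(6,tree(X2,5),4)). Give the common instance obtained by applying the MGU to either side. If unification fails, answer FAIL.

Decompose tree/2: h(branch(X2,tree(5,P),4),4,6) = h(T,4,6),  h(X2,P,4) = h(6,tree(X2,5),4).
Decompose h/3: branch(X2,tree(5,P),4) = T,  4 = 4,  6 = 6.
Bind T := branch(X2,tree(5,P),4); no other remaining equation mentions T.
Delete trivial equation 4 = 4.
Delete trivial equation 6 = 6.
Decompose h/3: X2 = 6,  P = tree(X2,5),  4 = 4.
Bind X2 := 6; substituting into the one remaining equation that mentions X2 gives: P = tree(6,5). Substituting into the earlier binding gives T := branch(6,tree(5,P),4).
Bind P := tree(6,5); no other remaining equation mentions P. Substituting into the earlier binding gives T := branch(6,tree(5,tree(6,5)),4).
Delete trivial equation 4 = 4.
Applying the MGU to either side gives tree(h(branch(6,tree(5,tree(6,5)),4),4,6),h(6,tree(6,5),4)).

tree(h(branch(6,tree(5,tree(6,5)),4),4,6),h(6,tree(6,5),4))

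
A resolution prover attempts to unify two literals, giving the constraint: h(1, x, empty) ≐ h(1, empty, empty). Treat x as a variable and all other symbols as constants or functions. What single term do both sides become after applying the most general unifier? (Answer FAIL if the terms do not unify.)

Decompose h/3: 1 ≐ 1,  x ≐ empty,  empty ≐ empty.
Delete trivial equation 1 ≐ 1.
Bind x := empty; no other remaining equation mentions x.
Delete trivial equation empty ≐ empty.
Applying the MGU to either side gives h(1, empty, empty).

h(1, empty, empty)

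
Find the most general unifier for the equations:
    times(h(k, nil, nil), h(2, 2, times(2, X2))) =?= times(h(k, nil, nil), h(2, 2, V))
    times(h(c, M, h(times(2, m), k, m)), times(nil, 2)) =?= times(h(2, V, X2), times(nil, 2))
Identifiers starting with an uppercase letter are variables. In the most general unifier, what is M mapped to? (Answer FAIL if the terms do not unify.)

Decompose times/2: h(k, nil, nil) =?= h(k, nil, nil),  h(2, 2, times(2, X2)) =?= h(2, 2, V).
Delete trivial equation h(k, nil, nil) =?= h(k, nil, nil).
Decompose h/3: 2 =?= 2,  2 =?= 2,  times(2, X2) =?= V.
Delete trivial equation 2 =?= 2.
Delete trivial equation 2 =?= 2.
Bind V := times(2, X2); substituting into the remaining equation gives: times(h(c, M, h(times(2, m), k, m)), times(nil, 2)) =?= times(h(2, times(2, X2), X2), times(nil, 2)).
Decompose times/2: h(c, M, h(times(2, m), k, m)) =?= h(2, times(2, X2), X2),  times(nil, 2) =?= times(nil, 2).
Decompose h/3: c =?= 2,  M =?= times(2, X2),  h(times(2, m), k, m) =?= X2.
Clash: constants c and 2 differ; no unifier exists.

FAIL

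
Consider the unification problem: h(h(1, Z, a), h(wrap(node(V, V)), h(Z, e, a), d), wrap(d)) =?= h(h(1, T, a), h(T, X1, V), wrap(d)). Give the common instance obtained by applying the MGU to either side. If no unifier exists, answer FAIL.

Decompose h/3: h(1, Z, a) =?= h(1, T, a),  h(wrap(node(V, V)), h(Z, e, a), d) =?= h(T, X1, V),  wrap(d) =?= wrap(d).
Decompose h/3: 1 =?= 1,  Z =?= T,  a =?= a.
Delete trivial equation 1 =?= 1.
Bind Z := T; substituting into the one remaining equation that mentions Z gives: h(wrap(node(V, V)), h(T, e, a), d) =?= h(T, X1, V).
Delete trivial equation a =?= a.
Decompose h/3: wrap(node(V, V)) =?= T,  h(T, e, a) =?= X1,  d =?= V.
Bind T := wrap(node(V, V)); substituting into the one remaining equation that mentions T gives: h(wrap(node(V, V)), e, a) =?= X1. Substituting into the earlier binding gives Z := wrap(node(V, V)).
Bind X1 := h(wrap(node(V, V)), e, a); no other remaining equation mentions X1.
Bind V := d; no other remaining equation mentions V. Substituting into the earlier bindings gives Z := wrap(node(d, d)), T := wrap(node(d, d)), X1 := h(wrap(node(d, d)), e, a).
Delete trivial equation wrap(d) =?= wrap(d).
Applying the MGU to either side gives h(h(1, wrap(node(d, d)), a), h(wrap(node(d, d)), h(wrap(node(d, d)), e, a), d), wrap(d)).

h(h(1, wrap(node(d, d)), a), h(wrap(node(d, d)), h(wrap(node(d, d)), e, a), d), wrap(d))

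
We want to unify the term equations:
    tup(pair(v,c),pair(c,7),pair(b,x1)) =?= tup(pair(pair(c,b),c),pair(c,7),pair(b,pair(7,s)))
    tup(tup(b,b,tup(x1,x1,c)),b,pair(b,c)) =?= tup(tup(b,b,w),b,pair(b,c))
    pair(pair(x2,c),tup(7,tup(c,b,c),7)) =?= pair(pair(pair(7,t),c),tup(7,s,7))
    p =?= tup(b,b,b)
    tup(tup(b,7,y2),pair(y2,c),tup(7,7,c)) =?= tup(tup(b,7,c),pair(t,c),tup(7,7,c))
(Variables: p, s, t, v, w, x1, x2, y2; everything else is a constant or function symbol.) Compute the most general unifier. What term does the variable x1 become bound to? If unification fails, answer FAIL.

Decompose tup/3: pair(v,c) =?= pair(pair(c,b),c),  pair(c,7) =?= pair(c,7),  pair(b,x1) =?= pair(b,pair(7,s)).
Decompose pair/2: v =?= pair(c,b),  c =?= c.
Bind v := pair(c,b); no other remaining equation mentions v.
Delete trivial equation c =?= c.
Delete trivial equation pair(c,7) =?= pair(c,7).
Decompose pair/2: b =?= b,  x1 =?= pair(7,s).
Delete trivial equation b =?= b.
Bind x1 := pair(7,s); substituting into the one remaining equation that mentions x1 gives: tup(tup(b,b,tup(pair(7,s),pair(7,s),c)),b,pair(b,c)) =?= tup(tup(b,b,w),b,pair(b,c)).
Decompose tup/3: tup(b,b,tup(pair(7,s),pair(7,s),c)) =?= tup(b,b,w),  b =?= b,  pair(b,c) =?= pair(b,c).
Decompose tup/3: b =?= b,  b =?= b,  tup(pair(7,s),pair(7,s),c) =?= w.
Delete trivial equation b =?= b.
Delete trivial equation b =?= b.
Bind w := tup(pair(7,s),pair(7,s),c); no other remaining equation mentions w.
Delete trivial equation b =?= b.
Delete trivial equation pair(b,c) =?= pair(b,c).
Decompose pair/2: pair(x2,c) =?= pair(pair(7,t),c),  tup(7,tup(c,b,c),7) =?= tup(7,s,7).
Decompose pair/2: x2 =?= pair(7,t),  c =?= c.
Bind x2 := pair(7,t); no other remaining equation mentions x2.
Delete trivial equation c =?= c.
Decompose tup/3: 7 =?= 7,  tup(c,b,c) =?= s,  7 =?= 7.
Delete trivial equation 7 =?= 7.
Bind s := tup(c,b,c); no other remaining equation mentions s. Substituting into the earlier bindings gives x1 := pair(7,tup(c,b,c)), w := tup(pair(7,tup(c,b,c)),pair(7,tup(c,b,c)),c).
Delete trivial equation 7 =?= 7.
Bind p := tup(b,b,b); no other remaining equation mentions p.
Decompose tup/3: tup(b,7,y2) =?= tup(b,7,c),  pair(y2,c) =?= pair(t,c),  tup(7,7,c) =?= tup(7,7,c).
Decompose tup/3: b =?= b,  7 =?= 7,  y2 =?= c.
Delete trivial equation b =?= b.
Delete trivial equation 7 =?= 7.
Bind y2 := c; substituting into the one remaining equation that mentions y2 gives: pair(c,c) =?= pair(t,c).
Decompose pair/2: c =?= t,  c =?= c.
Bind t := c; no other remaining equation mentions t. Substituting into the earlier binding gives x2 := pair(7,c).
Delete trivial equation c =?= c.
Delete trivial equation tup(7,7,c) =?= tup(7,7,c).
MGU = { v ↦ pair(c,b), x1 ↦ pair(7,tup(c,b,c)), w ↦ tup(pair(7,tup(c,b,c)),pair(7,tup(c,b,c)),c), x2 ↦ pair(7,c), s ↦ tup(c,b,c), p ↦ tup(b,b,b), y2 ↦ c, t ↦ c }, so x1 ↦ pair(7,tup(c,b,c)).

pair(7,tup(c,b,c))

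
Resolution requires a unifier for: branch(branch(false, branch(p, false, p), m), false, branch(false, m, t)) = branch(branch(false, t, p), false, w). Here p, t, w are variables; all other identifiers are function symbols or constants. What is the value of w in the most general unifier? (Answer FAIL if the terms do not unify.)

branch(false, m, branch(m, false, m))

Decompose branch/3: branch(false, branch(p, false, p), m) = branch(false, t, p),  false = false,  branch(false, m, t) = w.
Decompose branch/3: false = false,  branch(p, false, p) = t,  m = p.
Delete trivial equation false = false.
Bind t := branch(p, false, p); substituting into the one remaining equation that mentions t gives: branch(false, m, branch(p, false, p)) = w.
Bind p := m; substituting into the one remaining equation that mentions p gives: branch(false, m, branch(m, false, m)) = w. Substituting into the earlier binding gives t := branch(m, false, m).
Delete trivial equation false = false.
Bind w := branch(false, m, branch(m, false, m)).
MGU = { t := branch(m, false, m), p := m, w := branch(false, m, branch(m, false, m)) }, so w := branch(false, m, branch(m, false, m)).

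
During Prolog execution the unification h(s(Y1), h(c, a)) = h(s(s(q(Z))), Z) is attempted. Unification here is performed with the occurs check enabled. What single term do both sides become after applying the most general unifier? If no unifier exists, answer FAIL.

Decompose h/2: s(Y1) = s(s(q(Z))),  h(c, a) = Z.
Decompose s/1: Y1 = s(q(Z)).
Bind Y1 := s(q(Z)); no other remaining equation mentions Y1.
Bind Z := h(c, a). Substituting into the earlier binding gives Y1 := s(q(h(c, a))).
Applying the MGU to either side gives h(s(s(q(h(c, a)))), h(c, a)).

h(s(s(q(h(c, a)))), h(c, a))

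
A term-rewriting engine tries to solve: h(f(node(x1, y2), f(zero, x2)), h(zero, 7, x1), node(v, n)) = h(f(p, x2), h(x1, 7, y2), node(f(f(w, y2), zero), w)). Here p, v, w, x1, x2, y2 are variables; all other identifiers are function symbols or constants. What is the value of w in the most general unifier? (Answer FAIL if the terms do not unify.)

FAIL

Decompose h/3: f(node(x1, y2), f(zero, x2)) = f(p, x2),  h(zero, 7, x1) = h(x1, 7, y2),  node(v, n) = node(f(f(w, y2), zero), w).
Decompose f/2: node(x1, y2) = p,  f(zero, x2) = x2.
Bind p := node(x1, y2); no other remaining equation mentions p.
Occurs check fails: x2 occurs in f(zero, x2); the equation x2 = f(zero, x2) has no finite solution.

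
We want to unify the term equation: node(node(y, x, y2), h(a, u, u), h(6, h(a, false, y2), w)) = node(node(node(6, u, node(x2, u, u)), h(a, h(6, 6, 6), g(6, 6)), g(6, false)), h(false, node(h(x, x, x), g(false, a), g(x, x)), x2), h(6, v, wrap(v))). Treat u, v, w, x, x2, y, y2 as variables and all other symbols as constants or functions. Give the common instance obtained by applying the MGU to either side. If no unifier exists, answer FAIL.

Decompose node/3: node(y, x, y2) = node(node(6, u, node(x2, u, u)), h(a, h(6, 6, 6), g(6, 6)), g(6, false)),  h(a, u, u) = h(false, node(h(x, x, x), g(false, a), g(x, x)), x2),  h(6, h(a, false, y2), w) = h(6, v, wrap(v)).
Decompose node/3: y = node(6, u, node(x2, u, u)),  x = h(a, h(6, 6, 6), g(6, 6)),  y2 = g(6, false).
Bind y := node(6, u, node(x2, u, u)); no other remaining equation mentions y.
Bind x := h(a, h(6, 6, 6), g(6, 6)); substituting into the one remaining equation that mentions x gives: h(a, u, u) = h(false, node(h(h(a, h(6, 6, 6), g(6, 6)), h(a, h(6, 6, 6), g(6, 6)), h(a, h(6, 6, 6), g(6, 6))), g(false, a), g(h(a, h(6, 6, 6), g(6, 6)), h(a, h(6, 6, 6), g(6, 6)))), x2).
Bind y2 := g(6, false); substituting into the one remaining equation that mentions y2 gives: h(6, h(a, false, g(6, false)), w) = h(6, v, wrap(v)).
Decompose h/3: a = false,  u = node(h(h(a, h(6, 6, 6), g(6, 6)), h(a, h(6, 6, 6), g(6, 6)), h(a, h(6, 6, 6), g(6, 6))), g(false, a), g(h(a, h(6, 6, 6), g(6, 6)), h(a, h(6, 6, 6), g(6, 6)))),  u = x2.
Clash: constants a and false differ; no unifier exists.

FAIL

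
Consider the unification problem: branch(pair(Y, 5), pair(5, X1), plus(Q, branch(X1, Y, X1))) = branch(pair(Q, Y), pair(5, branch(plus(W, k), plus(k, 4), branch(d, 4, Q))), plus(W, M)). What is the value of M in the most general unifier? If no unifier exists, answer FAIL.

branch(branch(plus(5, k), plus(k, 4), branch(d, 4, 5)), 5, branch(plus(5, k), plus(k, 4), branch(d, 4, 5)))

Decompose branch/3: pair(Y, 5) = pair(Q, Y),  pair(5, X1) = pair(5, branch(plus(W, k), plus(k, 4), branch(d, 4, Q))),  plus(Q, branch(X1, Y, X1)) = plus(W, M).
Decompose pair/2: Y = Q,  5 = Y.
Bind Y := Q; substituting into the 2 remaining equations that mention Y gives: 5 = Q,  plus(Q, branch(X1, Q, X1)) = plus(W, M).
Bind Q := 5; substituting into the remaining equations gives: pair(5, X1) = pair(5, branch(plus(W, k), plus(k, 4), branch(d, 4, 5))),  plus(5, branch(X1, 5, X1)) = plus(W, M). Substituting into the earlier binding gives Y := 5.
Decompose pair/2: 5 = 5,  X1 = branch(plus(W, k), plus(k, 4), branch(d, 4, 5)).
Delete trivial equation 5 = 5.
Bind X1 := branch(plus(W, k), plus(k, 4), branch(d, 4, 5)); substituting into the remaining equation gives: plus(5, branch(branch(plus(W, k), plus(k, 4), branch(d, 4, 5)), 5, branch(plus(W, k), plus(k, 4), branch(d, 4, 5)))) = plus(W, M).
Decompose plus/2: 5 = W,  branch(branch(plus(W, k), plus(k, 4), branch(d, 4, 5)), 5, branch(plus(W, k), plus(k, 4), branch(d, 4, 5))) = M.
Bind W := 5; substituting into the remaining equation gives: branch(branch(plus(5, k), plus(k, 4), branch(d, 4, 5)), 5, branch(plus(5, k), plus(k, 4), branch(d, 4, 5))) = M. Substituting into the earlier binding gives X1 := branch(plus(5, k), plus(k, 4), branch(d, 4, 5)).
Bind M := branch(branch(plus(5, k), plus(k, 4), branch(d, 4, 5)), 5, branch(plus(5, k), plus(k, 4), branch(d, 4, 5))).
MGU = { Y -> 5, Q -> 5, X1 -> branch(plus(5, k), plus(k, 4), branch(d, 4, 5)), W -> 5, M -> branch(branch(plus(5, k), plus(k, 4), branch(d, 4, 5)), 5, branch(plus(5, k), plus(k, 4), branch(d, 4, 5))) }, so M -> branch(branch(plus(5, k), plus(k, 4), branch(d, 4, 5)), 5, branch(plus(5, k), plus(k, 4), branch(d, 4, 5))).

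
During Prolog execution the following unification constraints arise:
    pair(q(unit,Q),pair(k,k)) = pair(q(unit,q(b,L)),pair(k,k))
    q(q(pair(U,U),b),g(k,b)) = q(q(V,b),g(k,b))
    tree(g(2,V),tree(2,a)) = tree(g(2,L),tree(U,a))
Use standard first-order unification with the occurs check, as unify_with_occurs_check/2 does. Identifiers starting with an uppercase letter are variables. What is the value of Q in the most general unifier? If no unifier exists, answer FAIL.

q(b,pair(2,2))

Decompose pair/2: q(unit,Q) = q(unit,q(b,L)),  pair(k,k) = pair(k,k).
Decompose q/2: unit = unit,  Q = q(b,L).
Delete trivial equation unit = unit.
Bind Q := q(b,L); no other remaining equation mentions Q.
Delete trivial equation pair(k,k) = pair(k,k).
Decompose q/2: q(pair(U,U),b) = q(V,b),  g(k,b) = g(k,b).
Decompose q/2: pair(U,U) = V,  b = b.
Bind V := pair(U,U); substituting into the one remaining equation that mentions V gives: tree(g(2,pair(U,U)),tree(2,a)) = tree(g(2,L),tree(U,a)).
Delete trivial equation b = b.
Delete trivial equation g(k,b) = g(k,b).
Decompose tree/2: g(2,pair(U,U)) = g(2,L),  tree(2,a) = tree(U,a).
Decompose g/2: 2 = 2,  pair(U,U) = L.
Delete trivial equation 2 = 2.
Bind L := pair(U,U); no other remaining equation mentions L. Substituting into the earlier binding gives Q := q(b,pair(U,U)).
Decompose tree/2: 2 = U,  a = a.
Bind U := 2; no other remaining equation mentions U. Substituting into the earlier bindings gives Q := q(b,pair(2,2)), V := pair(2,2), L := pair(2,2).
Delete trivial equation a = a.
MGU = { Q -> q(b,pair(2,2)), V -> pair(2,2), L -> pair(2,2), U -> 2 }, so Q -> q(b,pair(2,2)).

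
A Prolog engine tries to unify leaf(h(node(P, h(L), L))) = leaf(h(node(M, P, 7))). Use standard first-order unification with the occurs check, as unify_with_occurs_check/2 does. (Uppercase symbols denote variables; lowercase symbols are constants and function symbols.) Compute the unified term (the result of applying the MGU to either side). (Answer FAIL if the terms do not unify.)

leaf(h(node(h(7), h(7), 7)))

Decompose leaf/1: h(node(P, h(L), L)) = h(node(M, P, 7)).
Decompose h/1: node(P, h(L), L) = node(M, P, 7).
Decompose node/3: P = M,  h(L) = P,  L = 7.
Bind P := M; substituting into the one remaining equation that mentions P gives: h(L) = M.
Bind M := h(L); no other remaining equation mentions M. Substituting into the earlier binding gives P := h(L).
Bind L := 7. Substituting into the earlier bindings gives P := h(7), M := h(7).
Applying the MGU to either side gives leaf(h(node(h(7), h(7), 7))).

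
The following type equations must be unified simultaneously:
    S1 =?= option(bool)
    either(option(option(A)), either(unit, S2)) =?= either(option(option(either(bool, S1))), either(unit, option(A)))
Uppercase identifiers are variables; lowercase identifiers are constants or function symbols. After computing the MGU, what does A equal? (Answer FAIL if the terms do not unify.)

either(bool, option(bool))

Bind S1 := option(bool); substituting into the remaining equation gives: either(option(option(A)), either(unit, S2)) =?= either(option(option(either(bool, option(bool)))), either(unit, option(A))).
Decompose either/2: option(option(A)) =?= option(option(either(bool, option(bool)))),  either(unit, S2) =?= either(unit, option(A)).
Decompose option/1: option(A) =?= option(either(bool, option(bool))).
Decompose option/1: A =?= either(bool, option(bool)).
Bind A := either(bool, option(bool)); substituting into the remaining equation gives: either(unit, S2) =?= either(unit, option(either(bool, option(bool)))).
Decompose either/2: unit =?= unit,  S2 =?= option(either(bool, option(bool))).
Delete trivial equation unit =?= unit.
Bind S2 := option(either(bool, option(bool))).
MGU = { S1 ↦ option(bool), A ↦ either(bool, option(bool)), S2 ↦ option(either(bool, option(bool))) }, so A ↦ either(bool, option(bool)).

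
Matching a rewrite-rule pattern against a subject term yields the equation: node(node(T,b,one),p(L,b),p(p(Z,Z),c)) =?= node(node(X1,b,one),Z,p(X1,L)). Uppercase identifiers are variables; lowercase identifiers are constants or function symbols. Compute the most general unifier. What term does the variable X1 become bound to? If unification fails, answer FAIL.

p(p(c,b),p(c,b))

Decompose node/3: node(T,b,one) =?= node(X1,b,one),  p(L,b) =?= Z,  p(p(Z,Z),c) =?= p(X1,L).
Decompose node/3: T =?= X1,  b =?= b,  one =?= one.
Bind T := X1; no other remaining equation mentions T.
Delete trivial equation b =?= b.
Delete trivial equation one =?= one.
Bind Z := p(L,b); substituting into the remaining equation gives: p(p(p(L,b),p(L,b)),c) =?= p(X1,L).
Decompose p/2: p(p(L,b),p(L,b)) =?= X1,  c =?= L.
Bind X1 := p(p(L,b),p(L,b)); no other remaining equation mentions X1. Substituting into the earlier binding gives T := p(p(L,b),p(L,b)).
Bind L := c. Substituting into the earlier bindings gives T := p(p(c,b),p(c,b)), Z := p(c,b), X1 := p(p(c,b),p(c,b)).
MGU = { T := p(p(c,b),p(c,b)), Z := p(c,b), X1 := p(p(c,b),p(c,b)), L := c }, so X1 := p(p(c,b),p(c,b)).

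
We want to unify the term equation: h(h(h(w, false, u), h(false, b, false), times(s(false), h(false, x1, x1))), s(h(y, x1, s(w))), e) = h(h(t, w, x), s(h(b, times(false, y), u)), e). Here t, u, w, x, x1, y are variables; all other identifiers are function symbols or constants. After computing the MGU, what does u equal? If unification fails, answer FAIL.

s(h(false, b, false))

Decompose h/3: h(h(w, false, u), h(false, b, false), times(s(false), h(false, x1, x1))) = h(t, w, x),  s(h(y, x1, s(w))) = s(h(b, times(false, y), u)),  e = e.
Decompose h/3: h(w, false, u) = t,  h(false, b, false) = w,  times(s(false), h(false, x1, x1)) = x.
Bind t := h(w, false, u); no other remaining equation mentions t.
Bind w := h(false, b, false); substituting into the one remaining equation that mentions w gives: s(h(y, x1, s(h(false, b, false)))) = s(h(b, times(false, y), u)). Substituting into the earlier binding gives t := h(h(false, b, false), false, u).
Bind x := times(s(false), h(false, x1, x1)); no other remaining equation mentions x.
Decompose s/1: h(y, x1, s(h(false, b, false))) = h(b, times(false, y), u).
Decompose h/3: y = b,  x1 = times(false, y),  s(h(false, b, false)) = u.
Bind y := b; substituting into the one remaining equation that mentions y gives: x1 = times(false, b).
Bind x1 := times(false, b); no other remaining equation mentions x1. Substituting into the earlier binding gives x := times(s(false), h(false, times(false, b), times(false, b))).
Bind u := s(h(false, b, false)); no other remaining equation mentions u. Substituting into the earlier binding gives t := h(h(false, b, false), false, s(h(false, b, false))).
Delete trivial equation e = e.
MGU = { t -> h(h(false, b, false), false, s(h(false, b, false))), w -> h(false, b, false), x -> times(s(false), h(false, times(false, b), times(false, b))), y -> b, x1 -> times(false, b), u -> s(h(false, b, false)) }, so u -> s(h(false, b, false)).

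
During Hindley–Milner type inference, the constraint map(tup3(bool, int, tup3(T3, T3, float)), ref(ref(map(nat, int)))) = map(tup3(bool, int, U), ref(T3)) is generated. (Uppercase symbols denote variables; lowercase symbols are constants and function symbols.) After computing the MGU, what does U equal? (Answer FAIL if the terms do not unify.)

Decompose map/2: tup3(bool, int, tup3(T3, T3, float)) = tup3(bool, int, U),  ref(ref(map(nat, int))) = ref(T3).
Decompose tup3/3: bool = bool,  int = int,  tup3(T3, T3, float) = U.
Delete trivial equation bool = bool.
Delete trivial equation int = int.
Bind U := tup3(T3, T3, float); no other remaining equation mentions U.
Decompose ref/1: ref(map(nat, int)) = T3.
Bind T3 := ref(map(nat, int)). Substituting into the earlier binding gives U := tup3(ref(map(nat, int)), ref(map(nat, int)), float).
MGU = { U -> tup3(ref(map(nat, int)), ref(map(nat, int)), float), T3 -> ref(map(nat, int)) }, so U -> tup3(ref(map(nat, int)), ref(map(nat, int)), float).

tup3(ref(map(nat, int)), ref(map(nat, int)), float)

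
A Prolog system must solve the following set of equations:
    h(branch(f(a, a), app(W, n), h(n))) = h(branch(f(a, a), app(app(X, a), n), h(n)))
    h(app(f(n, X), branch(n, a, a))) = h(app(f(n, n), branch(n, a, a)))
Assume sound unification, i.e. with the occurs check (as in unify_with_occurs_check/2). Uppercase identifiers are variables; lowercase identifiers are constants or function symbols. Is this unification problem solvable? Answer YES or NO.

Decompose h/1: branch(f(a, a), app(W, n), h(n)) = branch(f(a, a), app(app(X, a), n), h(n)).
Decompose branch/3: f(a, a) = f(a, a),  app(W, n) = app(app(X, a), n),  h(n) = h(n).
Delete trivial equation f(a, a) = f(a, a).
Decompose app/2: W = app(X, a),  n = n.
Bind W := app(X, a); no other remaining equation mentions W.
Delete trivial equation n = n.
Delete trivial equation h(n) = h(n).
Decompose h/1: app(f(n, X), branch(n, a, a)) = app(f(n, n), branch(n, a, a)).
Decompose app/2: f(n, X) = f(n, n),  branch(n, a, a) = branch(n, a, a).
Decompose f/2: n = n,  X = n.
Delete trivial equation n = n.
Bind X := n; no other remaining equation mentions X. Substituting into the earlier binding gives W := app(n, a).
Delete trivial equation branch(n, a, a) = branch(n, a, a).
No equations remain and no clash or occurs-check failure arose, so a unifier exists.

YES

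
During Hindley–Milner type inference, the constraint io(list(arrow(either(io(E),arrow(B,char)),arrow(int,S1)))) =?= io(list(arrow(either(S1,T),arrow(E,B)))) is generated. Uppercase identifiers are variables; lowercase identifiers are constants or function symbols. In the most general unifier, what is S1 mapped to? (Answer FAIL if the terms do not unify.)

io(int)

Decompose io/1: list(arrow(either(io(E),arrow(B,char)),arrow(int,S1))) =?= list(arrow(either(S1,T),arrow(E,B))).
Decompose list/1: arrow(either(io(E),arrow(B,char)),arrow(int,S1)) =?= arrow(either(S1,T),arrow(E,B)).
Decompose arrow/2: either(io(E),arrow(B,char)) =?= either(S1,T),  arrow(int,S1) =?= arrow(E,B).
Decompose either/2: io(E) =?= S1,  arrow(B,char) =?= T.
Bind S1 := io(E); substituting into the one remaining equation that mentions S1 gives: arrow(int,io(E)) =?= arrow(E,B).
Bind T := arrow(B,char); no other remaining equation mentions T.
Decompose arrow/2: int =?= E,  io(E) =?= B.
Bind E := int; substituting into the remaining equation gives: io(int) =?= B. Substituting into the earlier binding gives S1 := io(int).
Bind B := io(int). Substituting into the earlier binding gives T := arrow(io(int),char).
MGU = { S1 := io(int), T := arrow(io(int),char), E := int, B := io(int) }, so S1 := io(int).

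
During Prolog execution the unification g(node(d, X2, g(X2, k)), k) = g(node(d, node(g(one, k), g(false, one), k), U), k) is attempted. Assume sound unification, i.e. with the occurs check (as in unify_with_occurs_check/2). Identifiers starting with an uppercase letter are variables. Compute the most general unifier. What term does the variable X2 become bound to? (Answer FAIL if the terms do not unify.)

node(g(one, k), g(false, one), k)

Decompose g/2: node(d, X2, g(X2, k)) = node(d, node(g(one, k), g(false, one), k), U),  k = k.
Decompose node/3: d = d,  X2 = node(g(one, k), g(false, one), k),  g(X2, k) = U.
Delete trivial equation d = d.
Bind X2 := node(g(one, k), g(false, one), k); substituting into the one remaining equation that mentions X2 gives: g(node(g(one, k), g(false, one), k), k) = U.
Bind U := g(node(g(one, k), g(false, one), k), k); no other remaining equation mentions U.
Delete trivial equation k = k.
MGU = { X2 = node(g(one, k), g(false, one), k), U = g(node(g(one, k), g(false, one), k), k) }, so X2 = node(g(one, k), g(false, one), k).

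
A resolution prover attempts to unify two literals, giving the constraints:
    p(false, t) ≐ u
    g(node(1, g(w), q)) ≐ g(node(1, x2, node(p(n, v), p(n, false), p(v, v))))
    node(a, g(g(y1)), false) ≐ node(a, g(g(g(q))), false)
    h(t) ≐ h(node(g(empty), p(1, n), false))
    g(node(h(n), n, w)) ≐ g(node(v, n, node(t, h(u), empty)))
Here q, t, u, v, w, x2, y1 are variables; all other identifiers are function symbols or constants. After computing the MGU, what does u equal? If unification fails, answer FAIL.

p(false, node(g(empty), p(1, n), false))

Bind u := p(false, t); substituting into the one remaining equation that mentions u gives: g(node(h(n), n, w)) ≐ g(node(v, n, node(t, h(p(false, t)), empty))).
Decompose g/1: node(1, g(w), q) ≐ node(1, x2, node(p(n, v), p(n, false), p(v, v))).
Decompose node/3: 1 ≐ 1,  g(w) ≐ x2,  q ≐ node(p(n, v), p(n, false), p(v, v)).
Delete trivial equation 1 ≐ 1.
Bind x2 := g(w); no other remaining equation mentions x2.
Bind q := node(p(n, v), p(n, false), p(v, v)); substituting into the one remaining equation that mentions q gives: node(a, g(g(y1)), false) ≐ node(a, g(g(g(node(p(n, v), p(n, false), p(v, v))))), false).
Decompose node/3: a ≐ a,  g(g(y1)) ≐ g(g(g(node(p(n, v), p(n, false), p(v, v))))),  false ≐ false.
Delete trivial equation a ≐ a.
Decompose g/1: g(y1) ≐ g(g(node(p(n, v), p(n, false), p(v, v)))).
Decompose g/1: y1 ≐ g(node(p(n, v), p(n, false), p(v, v))).
Bind y1 := g(node(p(n, v), p(n, false), p(v, v))); no other remaining equation mentions y1.
Delete trivial equation false ≐ false.
Decompose h/1: t ≐ node(g(empty), p(1, n), false).
Bind t := node(g(empty), p(1, n), false); substituting into the remaining equation gives: g(node(h(n), n, w)) ≐ g(node(v, n, node(node(g(empty), p(1, n), false), h(p(false, node(g(empty), p(1, n), false))), empty))). Substituting into the earlier binding gives u := p(false, node(g(empty), p(1, n), false)).
Decompose g/1: node(h(n), n, w) ≐ node(v, n, node(node(g(empty), p(1, n), false), h(p(false, node(g(empty), p(1, n), false))), empty)).
Decompose node/3: h(n) ≐ v,  n ≐ n,  w ≐ node(node(g(empty), p(1, n), false), h(p(false, node(g(empty), p(1, n), false))), empty).
Bind v := h(n); no other remaining equation mentions v. Substituting into the earlier bindings gives q := node(p(n, h(n)), p(n, false), p(h(n), h(n))), y1 := g(node(p(n, h(n)), p(n, false), p(h(n), h(n)))).
Delete trivial equation n ≐ n.
Bind w := node(node(g(empty), p(1, n), false), h(p(false, node(g(empty), p(1, n), false))), empty). Substituting into the earlier binding gives x2 := g(node(node(g(empty), p(1, n), false), h(p(false, node(g(empty), p(1, n), false))), empty)).
MGU = { u -> p(false, node(g(empty), p(1, n), false)), x2 -> g(node(node(g(empty), p(1, n), false), h(p(false, node(g(empty), p(1, n), false))), empty)), q -> node(p(n, h(n)), p(n, false), p(h(n), h(n))), y1 -> g(node(p(n, h(n)), p(n, false), p(h(n), h(n)))), t -> node(g(empty), p(1, n), false), v -> h(n), w -> node(node(g(empty), p(1, n), false), h(p(false, node(g(empty), p(1, n), false))), empty) }, so u -> p(false, node(g(empty), p(1, n), false)).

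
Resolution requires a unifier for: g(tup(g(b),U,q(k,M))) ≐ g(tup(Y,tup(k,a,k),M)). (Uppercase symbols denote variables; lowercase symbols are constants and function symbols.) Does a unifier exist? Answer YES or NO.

Decompose g/1: tup(g(b),U,q(k,M)) ≐ tup(Y,tup(k,a,k),M).
Decompose tup/3: g(b) ≐ Y,  U ≐ tup(k,a,k),  q(k,M) ≐ M.
Bind Y := g(b); no other remaining equation mentions Y.
Bind U := tup(k,a,k); no other remaining equation mentions U.
Occurs check fails: M occurs in q(k,M); the equation M ≐ q(k,M) has no finite solution.

NO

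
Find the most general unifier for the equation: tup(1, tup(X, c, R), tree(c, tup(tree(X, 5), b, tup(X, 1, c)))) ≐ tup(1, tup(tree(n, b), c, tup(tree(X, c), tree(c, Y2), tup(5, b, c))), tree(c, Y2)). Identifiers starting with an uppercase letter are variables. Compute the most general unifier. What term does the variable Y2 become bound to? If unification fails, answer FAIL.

Decompose tup/3: 1 ≐ 1,  tup(X, c, R) ≐ tup(tree(n, b), c, tup(tree(X, c), tree(c, Y2), tup(5, b, c))),  tree(c, tup(tree(X, 5), b, tup(X, 1, c))) ≐ tree(c, Y2).
Delete trivial equation 1 ≐ 1.
Decompose tup/3: X ≐ tree(n, b),  c ≐ c,  R ≐ tup(tree(X, c), tree(c, Y2), tup(5, b, c)).
Bind X := tree(n, b); substituting into the 2 remaining equations that mention X gives: R ≐ tup(tree(tree(n, b), c), tree(c, Y2), tup(5, b, c)),  tree(c, tup(tree(tree(n, b), 5), b, tup(tree(n, b), 1, c))) ≐ tree(c, Y2).
Delete trivial equation c ≐ c.
Bind R := tup(tree(tree(n, b), c), tree(c, Y2), tup(5, b, c)); no other remaining equation mentions R.
Decompose tree/2: c ≐ c,  tup(tree(tree(n, b), 5), b, tup(tree(n, b), 1, c)) ≐ Y2.
Delete trivial equation c ≐ c.
Bind Y2 := tup(tree(tree(n, b), 5), b, tup(tree(n, b), 1, c)). Substituting into the earlier binding gives R := tup(tree(tree(n, b), c), tree(c, tup(tree(tree(n, b), 5), b, tup(tree(n, b), 1, c))), tup(5, b, c)).
MGU = { X -> tree(n, b), R -> tup(tree(tree(n, b), c), tree(c, tup(tree(tree(n, b), 5), b, tup(tree(n, b), 1, c))), tup(5, b, c)), Y2 -> tup(tree(tree(n, b), 5), b, tup(tree(n, b), 1, c)) }, so Y2 -> tup(tree(tree(n, b), 5), b, tup(tree(n, b), 1, c)).

tup(tree(tree(n, b), 5), b, tup(tree(n, b), 1, c))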